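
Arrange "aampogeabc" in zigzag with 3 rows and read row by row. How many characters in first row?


Zigzag "aampogeabc" into 3 rows:
Placing characters:
  'a' => row 0
  'a' => row 1
  'm' => row 2
  'p' => row 1
  'o' => row 0
  'g' => row 1
  'e' => row 2
  'a' => row 1
  'b' => row 0
  'c' => row 1
Rows:
  Row 0: "aob"
  Row 1: "apgac"
  Row 2: "me"
First row length: 3

3


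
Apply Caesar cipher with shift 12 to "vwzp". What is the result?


Caesar cipher: shift "vwzp" by 12
  'v' (pos 21) + 12 = pos 7 = 'h'
  'w' (pos 22) + 12 = pos 8 = 'i'
  'z' (pos 25) + 12 = pos 11 = 'l'
  'p' (pos 15) + 12 = pos 1 = 'b'
Result: hilb

hilb


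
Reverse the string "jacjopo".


Input: jacjopo
Reading characters right to left:
  Position 6: 'o'
  Position 5: 'p'
  Position 4: 'o'
  Position 3: 'j'
  Position 2: 'c'
  Position 1: 'a'
  Position 0: 'j'
Reversed: opojcaj

opojcaj


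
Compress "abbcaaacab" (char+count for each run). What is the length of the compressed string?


Input: abbcaaacab
Runs:
  'a' x 1 => "a1"
  'b' x 2 => "b2"
  'c' x 1 => "c1"
  'a' x 3 => "a3"
  'c' x 1 => "c1"
  'a' x 1 => "a1"
  'b' x 1 => "b1"
Compressed: "a1b2c1a3c1a1b1"
Compressed length: 14

14


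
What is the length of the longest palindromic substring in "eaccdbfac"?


Input: "eaccdbfac"
Checking substrings for palindromes:
  [2:4] "cc" (len 2) => palindrome
Longest palindromic substring: "cc" with length 2

2


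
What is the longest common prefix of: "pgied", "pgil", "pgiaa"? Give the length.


Words: pgied, pgil, pgiaa
  Position 0: all 'p' => match
  Position 1: all 'g' => match
  Position 2: all 'i' => match
  Position 3: ('e', 'l', 'a') => mismatch, stop
LCP = "pgi" (length 3)

3


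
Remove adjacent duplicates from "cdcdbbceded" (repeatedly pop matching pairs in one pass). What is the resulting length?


Input: cdcdbbceded
Stack-based adjacent duplicate removal:
  Read 'c': push. Stack: c
  Read 'd': push. Stack: cd
  Read 'c': push. Stack: cdc
  Read 'd': push. Stack: cdcd
  Read 'b': push. Stack: cdcdb
  Read 'b': matches stack top 'b' => pop. Stack: cdcd
  Read 'c': push. Stack: cdcdc
  Read 'e': push. Stack: cdcdce
  Read 'd': push. Stack: cdcdced
  Read 'e': push. Stack: cdcdcede
  Read 'd': push. Stack: cdcdceded
Final stack: "cdcdceded" (length 9)

9


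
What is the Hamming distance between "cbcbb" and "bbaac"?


Comparing "cbcbb" and "bbaac" position by position:
  Position 0: 'c' vs 'b' => differ
  Position 1: 'b' vs 'b' => same
  Position 2: 'c' vs 'a' => differ
  Position 3: 'b' vs 'a' => differ
  Position 4: 'b' vs 'c' => differ
Total differences (Hamming distance): 4

4


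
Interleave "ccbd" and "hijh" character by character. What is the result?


Interleaving "ccbd" and "hijh":
  Position 0: 'c' from first, 'h' from second => "ch"
  Position 1: 'c' from first, 'i' from second => "ci"
  Position 2: 'b' from first, 'j' from second => "bj"
  Position 3: 'd' from first, 'h' from second => "dh"
Result: chcibjdh

chcibjdh


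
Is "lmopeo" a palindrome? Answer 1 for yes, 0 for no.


Input: lmopeo
Reversed: oepoml
  Compare pos 0 ('l') with pos 5 ('o'): MISMATCH
  Compare pos 1 ('m') with pos 4 ('e'): MISMATCH
  Compare pos 2 ('o') with pos 3 ('p'): MISMATCH
Result: not a palindrome

0


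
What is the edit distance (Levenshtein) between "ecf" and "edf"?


Computing edit distance: "ecf" -> "edf"
DP table:
           e    d    f
      0    1    2    3
  e   1    0    1    2
  c   2    1    1    2
  f   3    2    2    1
Edit distance = dp[3][3] = 1

1


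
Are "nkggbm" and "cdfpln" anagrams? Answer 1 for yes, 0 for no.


Strings: "nkggbm", "cdfpln"
Sorted first:  bggkmn
Sorted second: cdflnp
Differ at position 0: 'b' vs 'c' => not anagrams

0


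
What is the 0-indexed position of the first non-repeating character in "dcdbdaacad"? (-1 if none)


Input: dcdbdaacad
Character frequencies:
  'a': 3
  'b': 1
  'c': 2
  'd': 4
Scanning left to right for freq == 1:
  Position 0 ('d'): freq=4, skip
  Position 1 ('c'): freq=2, skip
  Position 2 ('d'): freq=4, skip
  Position 3 ('b'): unique! => answer = 3

3


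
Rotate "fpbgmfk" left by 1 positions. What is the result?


Input: "fpbgmfk", rotate left by 1
First 1 characters: "f"
Remaining characters: "pbgmfk"
Concatenate remaining + first: "pbgmfk" + "f" = "pbgmfkf"

pbgmfkf


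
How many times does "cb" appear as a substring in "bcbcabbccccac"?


Searching for "cb" in "bcbcabbccccac"
Scanning each position:
  Position 0: "bc" => no
  Position 1: "cb" => MATCH
  Position 2: "bc" => no
  Position 3: "ca" => no
  Position 4: "ab" => no
  Position 5: "bb" => no
  Position 6: "bc" => no
  Position 7: "cc" => no
  Position 8: "cc" => no
  Position 9: "cc" => no
  Position 10: "ca" => no
  Position 11: "ac" => no
Total occurrences: 1

1


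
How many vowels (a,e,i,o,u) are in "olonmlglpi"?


Input: olonmlglpi
Checking each character:
  'o' at position 0: vowel (running total: 1)
  'l' at position 1: consonant
  'o' at position 2: vowel (running total: 2)
  'n' at position 3: consonant
  'm' at position 4: consonant
  'l' at position 5: consonant
  'g' at position 6: consonant
  'l' at position 7: consonant
  'p' at position 8: consonant
  'i' at position 9: vowel (running total: 3)
Total vowels: 3

3


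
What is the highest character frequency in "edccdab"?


Input: edccdab
Character counts:
  'a': 1
  'b': 1
  'c': 2
  'd': 2
  'e': 1
Maximum frequency: 2

2


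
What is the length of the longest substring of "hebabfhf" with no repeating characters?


Input: "hebabfhf"
Sliding window (track last position of each char):
  Position 0 ('h'): window [0,0] length 1 -- new best
  Position 1 ('e'): window [0,1] length 2 -- new best
  Position 2 ('b'): window [0,2] length 3 -- new best
  Position 3 ('a'): window [0,3] length 4 -- new best
  Position 4 ('b'): repeat (last at 2), move window start to 3
  Position 4 ('b'): window [3,4] length 2
  Position 5 ('f'): window [3,5] length 3
  Position 6 ('h'): window [3,6] length 4
  Position 7 ('f'): repeat (last at 5), move window start to 6
  Position 7 ('f'): window [6,7] length 2
Longest substring with no repeats: "heba" with length 4

4


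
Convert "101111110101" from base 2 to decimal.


Input: "101111110101" in base 2
Positional expansion:
  Digit '1' (value 1) x 2^11 = 2048
  Digit '0' (value 0) x 2^10 = 0
  Digit '1' (value 1) x 2^9 = 512
  Digit '1' (value 1) x 2^8 = 256
  Digit '1' (value 1) x 2^7 = 128
  Digit '1' (value 1) x 2^6 = 64
  Digit '1' (value 1) x 2^5 = 32
  Digit '1' (value 1) x 2^4 = 16
  Digit '0' (value 0) x 2^3 = 0
  Digit '1' (value 1) x 2^2 = 4
  Digit '0' (value 0) x 2^1 = 0
  Digit '1' (value 1) x 2^0 = 1
Sum = 3061

3061


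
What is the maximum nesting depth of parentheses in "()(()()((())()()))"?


Input: "()(()()((())()()))"
Tracking depth:
  Position 0 '(': depth becomes 1
  Position 1 ')': depth becomes 0
  Position 2 '(': depth becomes 1
  Position 3 '(': depth becomes 2
  Position 4 ')': depth becomes 1
  Position 5 '(': depth becomes 2
  Position 6 ')': depth becomes 1
  Position 7 '(': depth becomes 2
  Position 8 '(': depth becomes 3
  Position 9 '(': depth becomes 4
  Position 10 ')': depth becomes 3
  Position 11 ')': depth becomes 2
  Position 12 '(': depth becomes 3
  Position 13 ')': depth becomes 2
  Position 14 '(': depth becomes 3
  Position 15 ')': depth becomes 2
  Position 16 ')': depth becomes 1
  Position 17 ')': depth becomes 0
Maximum depth reached: 4

4


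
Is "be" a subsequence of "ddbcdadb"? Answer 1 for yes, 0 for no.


Check if "be" is a subsequence of "ddbcdadb"
Greedy scan:
  Position 0 ('d'): no match needed
  Position 1 ('d'): no match needed
  Position 2 ('b'): matches sub[0] = 'b'
  Position 3 ('c'): no match needed
  Position 4 ('d'): no match needed
  Position 5 ('a'): no match needed
  Position 6 ('d'): no match needed
  Position 7 ('b'): no match needed
Only matched 1/2 characters => not a subsequence

0


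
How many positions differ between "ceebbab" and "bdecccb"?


Comparing "ceebbab" and "bdecccb" position by position:
  Position 0: 'c' vs 'b' => DIFFER
  Position 1: 'e' vs 'd' => DIFFER
  Position 2: 'e' vs 'e' => same
  Position 3: 'b' vs 'c' => DIFFER
  Position 4: 'b' vs 'c' => DIFFER
  Position 5: 'a' vs 'c' => DIFFER
  Position 6: 'b' vs 'b' => same
Positions that differ: 5

5


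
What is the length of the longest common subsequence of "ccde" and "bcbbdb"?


LCS of "ccde" and "bcbbdb"
DP table:
           b    c    b    b    d    b
      0    0    0    0    0    0    0
  c   0    0    1    1    1    1    1
  c   0    0    1    1    1    1    1
  d   0    0    1    1    1    2    2
  e   0    0    1    1    1    2    2
LCS length = dp[4][6] = 2

2


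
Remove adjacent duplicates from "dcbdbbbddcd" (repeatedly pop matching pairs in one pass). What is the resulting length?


Input: dcbdbbbddcd
Stack-based adjacent duplicate removal:
  Read 'd': push. Stack: d
  Read 'c': push. Stack: dc
  Read 'b': push. Stack: dcb
  Read 'd': push. Stack: dcbd
  Read 'b': push. Stack: dcbdb
  Read 'b': matches stack top 'b' => pop. Stack: dcbd
  Read 'b': push. Stack: dcbdb
  Read 'd': push. Stack: dcbdbd
  Read 'd': matches stack top 'd' => pop. Stack: dcbdb
  Read 'c': push. Stack: dcbdbc
  Read 'd': push. Stack: dcbdbcd
Final stack: "dcbdbcd" (length 7)

7


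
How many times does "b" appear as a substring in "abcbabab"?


Searching for "b" in "abcbabab"
Scanning each position:
  Position 0: "a" => no
  Position 1: "b" => MATCH
  Position 2: "c" => no
  Position 3: "b" => MATCH
  Position 4: "a" => no
  Position 5: "b" => MATCH
  Position 6: "a" => no
  Position 7: "b" => MATCH
Total occurrences: 4

4


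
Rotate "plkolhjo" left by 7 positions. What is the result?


Input: "plkolhjo", rotate left by 7
First 7 characters: "plkolhj"
Remaining characters: "o"
Concatenate remaining + first: "o" + "plkolhj" = "oplkolhj"

oplkolhj


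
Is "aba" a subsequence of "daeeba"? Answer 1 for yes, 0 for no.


Check if "aba" is a subsequence of "daeeba"
Greedy scan:
  Position 0 ('d'): no match needed
  Position 1 ('a'): matches sub[0] = 'a'
  Position 2 ('e'): no match needed
  Position 3 ('e'): no match needed
  Position 4 ('b'): matches sub[1] = 'b'
  Position 5 ('a'): matches sub[2] = 'a'
All 3 characters matched => is a subsequence

1


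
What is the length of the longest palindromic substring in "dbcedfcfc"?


Input: "dbcedfcfc"
Checking substrings for palindromes:
  [5:8] "fcf" (len 3) => palindrome
  [6:9] "cfc" (len 3) => palindrome
Longest palindromic substring: "fcf" with length 3

3


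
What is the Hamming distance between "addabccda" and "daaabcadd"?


Comparing "addabccda" and "daaabcadd" position by position:
  Position 0: 'a' vs 'd' => differ
  Position 1: 'd' vs 'a' => differ
  Position 2: 'd' vs 'a' => differ
  Position 3: 'a' vs 'a' => same
  Position 4: 'b' vs 'b' => same
  Position 5: 'c' vs 'c' => same
  Position 6: 'c' vs 'a' => differ
  Position 7: 'd' vs 'd' => same
  Position 8: 'a' vs 'd' => differ
Total differences (Hamming distance): 5

5


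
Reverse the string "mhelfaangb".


Input: mhelfaangb
Reading characters right to left:
  Position 9: 'b'
  Position 8: 'g'
  Position 7: 'n'
  Position 6: 'a'
  Position 5: 'a'
  Position 4: 'f'
  Position 3: 'l'
  Position 2: 'e'
  Position 1: 'h'
  Position 0: 'm'
Reversed: bgnaaflehm

bgnaaflehm


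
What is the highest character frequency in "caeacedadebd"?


Input: caeacedadebd
Character counts:
  'a': 3
  'b': 1
  'c': 2
  'd': 3
  'e': 3
Maximum frequency: 3

3


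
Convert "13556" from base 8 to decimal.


Input: "13556" in base 8
Positional expansion:
  Digit '1' (value 1) x 8^4 = 4096
  Digit '3' (value 3) x 8^3 = 1536
  Digit '5' (value 5) x 8^2 = 320
  Digit '5' (value 5) x 8^1 = 40
  Digit '6' (value 6) x 8^0 = 6
Sum = 5998

5998


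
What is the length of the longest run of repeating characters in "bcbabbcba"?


Input: "bcbabbcba"
Scanning for longest run:
  Position 1 ('c'): new char, reset run to 1
  Position 2 ('b'): new char, reset run to 1
  Position 3 ('a'): new char, reset run to 1
  Position 4 ('b'): new char, reset run to 1
  Position 5 ('b'): continues run of 'b', length=2
  Position 6 ('c'): new char, reset run to 1
  Position 7 ('b'): new char, reset run to 1
  Position 8 ('a'): new char, reset run to 1
Longest run: 'b' with length 2

2


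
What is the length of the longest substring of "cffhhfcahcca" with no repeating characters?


Input: "cffhhfcahcca"
Sliding window (track last position of each char):
  Position 0 ('c'): window [0,0] length 1 -- new best
  Position 1 ('f'): window [0,1] length 2 -- new best
  Position 2 ('f'): repeat (last at 1), move window start to 2
  Position 2 ('f'): window [2,2] length 1
  Position 3 ('h'): window [2,3] length 2
  Position 4 ('h'): repeat (last at 3), move window start to 4
  Position 4 ('h'): window [4,4] length 1
  Position 5 ('f'): window [4,5] length 2
  Position 6 ('c'): window [4,6] length 3 -- new best
  Position 7 ('a'): window [4,7] length 4 -- new best
  Position 8 ('h'): repeat (last at 4), move window start to 5
  Position 8 ('h'): window [5,8] length 4
  Position 9 ('c'): repeat (last at 6), move window start to 7
  Position 9 ('c'): window [7,9] length 3
  Position 10 ('c'): repeat (last at 9), move window start to 10
  Position 10 ('c'): window [10,10] length 1
  Position 11 ('a'): window [10,11] length 2
Longest substring with no repeats: "hfca" with length 4

4


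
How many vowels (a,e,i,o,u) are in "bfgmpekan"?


Input: bfgmpekan
Checking each character:
  'b' at position 0: consonant
  'f' at position 1: consonant
  'g' at position 2: consonant
  'm' at position 3: consonant
  'p' at position 4: consonant
  'e' at position 5: vowel (running total: 1)
  'k' at position 6: consonant
  'a' at position 7: vowel (running total: 2)
  'n' at position 8: consonant
Total vowels: 2

2


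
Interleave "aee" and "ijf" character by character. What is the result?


Interleaving "aee" and "ijf":
  Position 0: 'a' from first, 'i' from second => "ai"
  Position 1: 'e' from first, 'j' from second => "ej"
  Position 2: 'e' from first, 'f' from second => "ef"
Result: aiejef

aiejef


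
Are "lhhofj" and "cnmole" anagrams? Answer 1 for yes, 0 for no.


Strings: "lhhofj", "cnmole"
Sorted first:  fhhjlo
Sorted second: celmno
Differ at position 0: 'f' vs 'c' => not anagrams

0


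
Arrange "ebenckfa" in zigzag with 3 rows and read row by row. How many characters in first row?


Zigzag "ebenckfa" into 3 rows:
Placing characters:
  'e' => row 0
  'b' => row 1
  'e' => row 2
  'n' => row 1
  'c' => row 0
  'k' => row 1
  'f' => row 2
  'a' => row 1
Rows:
  Row 0: "ec"
  Row 1: "bnka"
  Row 2: "ef"
First row length: 2

2


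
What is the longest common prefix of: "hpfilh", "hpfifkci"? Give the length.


Words: hpfilh, hpfifkci
  Position 0: all 'h' => match
  Position 1: all 'p' => match
  Position 2: all 'f' => match
  Position 3: all 'i' => match
  Position 4: ('l', 'f') => mismatch, stop
LCP = "hpfi" (length 4)

4


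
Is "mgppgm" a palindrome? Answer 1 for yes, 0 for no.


Input: mgppgm
Reversed: mgppgm
  Compare pos 0 ('m') with pos 5 ('m'): match
  Compare pos 1 ('g') with pos 4 ('g'): match
  Compare pos 2 ('p') with pos 3 ('p'): match
Result: palindrome

1


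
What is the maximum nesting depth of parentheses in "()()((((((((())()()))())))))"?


Input: "()()((((((((())()()))())))))"
Tracking depth:
  Position 0 '(': depth becomes 1
  Position 1 ')': depth becomes 0
  Position 2 '(': depth becomes 1
  Position 3 ')': depth becomes 0
  Position 4 '(': depth becomes 1
  Position 5 '(': depth becomes 2
  Position 6 '(': depth becomes 3
  Position 7 '(': depth becomes 4
  Position 8 '(': depth becomes 5
  Position 9 '(': depth becomes 6
  Position 10 '(': depth becomes 7
  Position 11 '(': depth becomes 8
  Position 12 '(': depth becomes 9
  Position 13 ')': depth becomes 8
  Position 14 ')': depth becomes 7
  Position 15 '(': depth becomes 8
  Position 16 ')': depth becomes 7
  Position 17 '(': depth becomes 8
  Position 18 ')': depth becomes 7
  Position 19 ')': depth becomes 6
  Position 20 ')': depth becomes 5
  Position 21 '(': depth becomes 6
  Position 22 ')': depth becomes 5
  Position 23 ')': depth becomes 4
  Position 24 ')': depth becomes 3
  Position 25 ')': depth becomes 2
  Position 26 ')': depth becomes 1
  Position 27 ')': depth becomes 0
Maximum depth reached: 9

9


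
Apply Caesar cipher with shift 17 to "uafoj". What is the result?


Caesar cipher: shift "uafoj" by 17
  'u' (pos 20) + 17 = pos 11 = 'l'
  'a' (pos 0) + 17 = pos 17 = 'r'
  'f' (pos 5) + 17 = pos 22 = 'w'
  'o' (pos 14) + 17 = pos 5 = 'f'
  'j' (pos 9) + 17 = pos 0 = 'a'
Result: lrwfa

lrwfa


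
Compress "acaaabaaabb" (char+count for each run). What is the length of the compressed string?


Input: acaaabaaabb
Runs:
  'a' x 1 => "a1"
  'c' x 1 => "c1"
  'a' x 3 => "a3"
  'b' x 1 => "b1"
  'a' x 3 => "a3"
  'b' x 2 => "b2"
Compressed: "a1c1a3b1a3b2"
Compressed length: 12

12


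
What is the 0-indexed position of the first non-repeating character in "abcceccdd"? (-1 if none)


Input: abcceccdd
Character frequencies:
  'a': 1
  'b': 1
  'c': 4
  'd': 2
  'e': 1
Scanning left to right for freq == 1:
  Position 0 ('a'): unique! => answer = 0

0


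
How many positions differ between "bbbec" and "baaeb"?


Comparing "bbbec" and "baaeb" position by position:
  Position 0: 'b' vs 'b' => same
  Position 1: 'b' vs 'a' => DIFFER
  Position 2: 'b' vs 'a' => DIFFER
  Position 3: 'e' vs 'e' => same
  Position 4: 'c' vs 'b' => DIFFER
Positions that differ: 3

3


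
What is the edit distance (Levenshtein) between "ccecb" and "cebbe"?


Computing edit distance: "ccecb" -> "cebbe"
DP table:
           c    e    b    b    e
      0    1    2    3    4    5
  c   1    0    1    2    3    4
  c   2    1    1    2    3    4
  e   3    2    1    2    3    3
  c   4    3    2    2    3    4
  b   5    4    3    2    2    3
Edit distance = dp[5][5] = 3

3


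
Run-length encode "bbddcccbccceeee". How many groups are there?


Input: bbddcccbccceeee
Scanning for consecutive runs:
  Group 1: 'b' x 2 (positions 0-1)
  Group 2: 'd' x 2 (positions 2-3)
  Group 3: 'c' x 3 (positions 4-6)
  Group 4: 'b' x 1 (positions 7-7)
  Group 5: 'c' x 3 (positions 8-10)
  Group 6: 'e' x 4 (positions 11-14)
Total groups: 6

6


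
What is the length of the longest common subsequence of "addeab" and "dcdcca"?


LCS of "addeab" and "dcdcca"
DP table:
           d    c    d    c    c    a
      0    0    0    0    0    0    0
  a   0    0    0    0    0    0    1
  d   0    1    1    1    1    1    1
  d   0    1    1    2    2    2    2
  e   0    1    1    2    2    2    2
  a   0    1    1    2    2    2    3
  b   0    1    1    2    2    2    3
LCS length = dp[6][6] = 3

3


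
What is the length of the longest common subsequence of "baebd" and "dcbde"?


LCS of "baebd" and "dcbde"
DP table:
           d    c    b    d    e
      0    0    0    0    0    0
  b   0    0    0    1    1    1
  a   0    0    0    1    1    1
  e   0    0    0    1    1    2
  b   0    0    0    1    1    2
  d   0    1    1    1    2    2
LCS length = dp[5][5] = 2

2


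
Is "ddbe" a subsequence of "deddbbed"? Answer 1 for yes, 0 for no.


Check if "ddbe" is a subsequence of "deddbbed"
Greedy scan:
  Position 0 ('d'): matches sub[0] = 'd'
  Position 1 ('e'): no match needed
  Position 2 ('d'): matches sub[1] = 'd'
  Position 3 ('d'): no match needed
  Position 4 ('b'): matches sub[2] = 'b'
  Position 5 ('b'): no match needed
  Position 6 ('e'): matches sub[3] = 'e'
  Position 7 ('d'): no match needed
All 4 characters matched => is a subsequence

1


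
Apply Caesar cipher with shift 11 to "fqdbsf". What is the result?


Caesar cipher: shift "fqdbsf" by 11
  'f' (pos 5) + 11 = pos 16 = 'q'
  'q' (pos 16) + 11 = pos 1 = 'b'
  'd' (pos 3) + 11 = pos 14 = 'o'
  'b' (pos 1) + 11 = pos 12 = 'm'
  's' (pos 18) + 11 = pos 3 = 'd'
  'f' (pos 5) + 11 = pos 16 = 'q'
Result: qbomdq

qbomdq


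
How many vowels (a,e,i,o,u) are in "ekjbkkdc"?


Input: ekjbkkdc
Checking each character:
  'e' at position 0: vowel (running total: 1)
  'k' at position 1: consonant
  'j' at position 2: consonant
  'b' at position 3: consonant
  'k' at position 4: consonant
  'k' at position 5: consonant
  'd' at position 6: consonant
  'c' at position 7: consonant
Total vowels: 1

1


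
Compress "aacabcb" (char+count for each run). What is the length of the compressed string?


Input: aacabcb
Runs:
  'a' x 2 => "a2"
  'c' x 1 => "c1"
  'a' x 1 => "a1"
  'b' x 1 => "b1"
  'c' x 1 => "c1"
  'b' x 1 => "b1"
Compressed: "a2c1a1b1c1b1"
Compressed length: 12

12


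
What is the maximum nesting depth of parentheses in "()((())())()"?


Input: "()((())())()"
Tracking depth:
  Position 0 '(': depth becomes 1
  Position 1 ')': depth becomes 0
  Position 2 '(': depth becomes 1
  Position 3 '(': depth becomes 2
  Position 4 '(': depth becomes 3
  Position 5 ')': depth becomes 2
  Position 6 ')': depth becomes 1
  Position 7 '(': depth becomes 2
  Position 8 ')': depth becomes 1
  Position 9 ')': depth becomes 0
  Position 10 '(': depth becomes 1
  Position 11 ')': depth becomes 0
Maximum depth reached: 3

3


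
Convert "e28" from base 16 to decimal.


Input: "e28" in base 16
Positional expansion:
  Digit 'e' (value 14) x 16^2 = 3584
  Digit '2' (value 2) x 16^1 = 32
  Digit '8' (value 8) x 16^0 = 8
Sum = 3624

3624


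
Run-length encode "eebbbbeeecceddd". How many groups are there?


Input: eebbbbeeecceddd
Scanning for consecutive runs:
  Group 1: 'e' x 2 (positions 0-1)
  Group 2: 'b' x 4 (positions 2-5)
  Group 3: 'e' x 3 (positions 6-8)
  Group 4: 'c' x 2 (positions 9-10)
  Group 5: 'e' x 1 (positions 11-11)
  Group 6: 'd' x 3 (positions 12-14)
Total groups: 6

6


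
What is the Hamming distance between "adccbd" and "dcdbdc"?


Comparing "adccbd" and "dcdbdc" position by position:
  Position 0: 'a' vs 'd' => differ
  Position 1: 'd' vs 'c' => differ
  Position 2: 'c' vs 'd' => differ
  Position 3: 'c' vs 'b' => differ
  Position 4: 'b' vs 'd' => differ
  Position 5: 'd' vs 'c' => differ
Total differences (Hamming distance): 6

6


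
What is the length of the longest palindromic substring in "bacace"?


Input: "bacace"
Checking substrings for palindromes:
  [1:4] "aca" (len 3) => palindrome
  [2:5] "cac" (len 3) => palindrome
Longest palindromic substring: "aca" with length 3

3


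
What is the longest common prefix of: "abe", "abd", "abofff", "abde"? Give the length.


Words: abe, abd, abofff, abde
  Position 0: all 'a' => match
  Position 1: all 'b' => match
  Position 2: ('e', 'd', 'o', 'd') => mismatch, stop
LCP = "ab" (length 2)

2


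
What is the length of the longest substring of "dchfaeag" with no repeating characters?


Input: "dchfaeag"
Sliding window (track last position of each char):
  Position 0 ('d'): window [0,0] length 1 -- new best
  Position 1 ('c'): window [0,1] length 2 -- new best
  Position 2 ('h'): window [0,2] length 3 -- new best
  Position 3 ('f'): window [0,3] length 4 -- new best
  Position 4 ('a'): window [0,4] length 5 -- new best
  Position 5 ('e'): window [0,5] length 6 -- new best
  Position 6 ('a'): repeat (last at 4), move window start to 5
  Position 6 ('a'): window [5,6] length 2
  Position 7 ('g'): window [5,7] length 3
Longest substring with no repeats: "dchfae" with length 6

6


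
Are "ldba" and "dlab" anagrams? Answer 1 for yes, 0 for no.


Strings: "ldba", "dlab"
Sorted first:  abdl
Sorted second: abdl
Sorted forms match => anagrams

1


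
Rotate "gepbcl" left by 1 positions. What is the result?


Input: "gepbcl", rotate left by 1
First 1 characters: "g"
Remaining characters: "epbcl"
Concatenate remaining + first: "epbcl" + "g" = "epbclg"

epbclg


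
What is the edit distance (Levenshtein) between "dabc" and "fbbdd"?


Computing edit distance: "dabc" -> "fbbdd"
DP table:
           f    b    b    d    d
      0    1    2    3    4    5
  d   1    1    2    3    3    4
  a   2    2    2    3    4    4
  b   3    3    2    2    3    4
  c   4    4    3    3    3    4
Edit distance = dp[4][5] = 4

4


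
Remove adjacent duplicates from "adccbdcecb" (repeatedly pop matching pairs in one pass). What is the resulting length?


Input: adccbdcecb
Stack-based adjacent duplicate removal:
  Read 'a': push. Stack: a
  Read 'd': push. Stack: ad
  Read 'c': push. Stack: adc
  Read 'c': matches stack top 'c' => pop. Stack: ad
  Read 'b': push. Stack: adb
  Read 'd': push. Stack: adbd
  Read 'c': push. Stack: adbdc
  Read 'e': push. Stack: adbdce
  Read 'c': push. Stack: adbdcec
  Read 'b': push. Stack: adbdcecb
Final stack: "adbdcecb" (length 8)

8


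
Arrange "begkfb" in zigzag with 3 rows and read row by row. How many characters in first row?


Zigzag "begkfb" into 3 rows:
Placing characters:
  'b' => row 0
  'e' => row 1
  'g' => row 2
  'k' => row 1
  'f' => row 0
  'b' => row 1
Rows:
  Row 0: "bf"
  Row 1: "ekb"
  Row 2: "g"
First row length: 2

2


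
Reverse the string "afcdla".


Input: afcdla
Reading characters right to left:
  Position 5: 'a'
  Position 4: 'l'
  Position 3: 'd'
  Position 2: 'c'
  Position 1: 'f'
  Position 0: 'a'
Reversed: aldcfa

aldcfa


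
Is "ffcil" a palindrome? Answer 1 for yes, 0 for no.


Input: ffcil
Reversed: licff
  Compare pos 0 ('f') with pos 4 ('l'): MISMATCH
  Compare pos 1 ('f') with pos 3 ('i'): MISMATCH
Result: not a palindrome

0


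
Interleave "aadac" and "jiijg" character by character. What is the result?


Interleaving "aadac" and "jiijg":
  Position 0: 'a' from first, 'j' from second => "aj"
  Position 1: 'a' from first, 'i' from second => "ai"
  Position 2: 'd' from first, 'i' from second => "di"
  Position 3: 'a' from first, 'j' from second => "aj"
  Position 4: 'c' from first, 'g' from second => "cg"
Result: ajaidiajcg

ajaidiajcg


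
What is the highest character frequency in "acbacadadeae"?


Input: acbacadadeae
Character counts:
  'a': 5
  'b': 1
  'c': 2
  'd': 2
  'e': 2
Maximum frequency: 5

5


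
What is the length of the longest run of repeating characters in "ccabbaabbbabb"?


Input: "ccabbaabbbabb"
Scanning for longest run:
  Position 1 ('c'): continues run of 'c', length=2
  Position 2 ('a'): new char, reset run to 1
  Position 3 ('b'): new char, reset run to 1
  Position 4 ('b'): continues run of 'b', length=2
  Position 5 ('a'): new char, reset run to 1
  Position 6 ('a'): continues run of 'a', length=2
  Position 7 ('b'): new char, reset run to 1
  Position 8 ('b'): continues run of 'b', length=2
  Position 9 ('b'): continues run of 'b', length=3
  Position 10 ('a'): new char, reset run to 1
  Position 11 ('b'): new char, reset run to 1
  Position 12 ('b'): continues run of 'b', length=2
Longest run: 'b' with length 3

3


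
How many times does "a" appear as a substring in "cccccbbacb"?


Searching for "a" in "cccccbbacb"
Scanning each position:
  Position 0: "c" => no
  Position 1: "c" => no
  Position 2: "c" => no
  Position 3: "c" => no
  Position 4: "c" => no
  Position 5: "b" => no
  Position 6: "b" => no
  Position 7: "a" => MATCH
  Position 8: "c" => no
  Position 9: "b" => no
Total occurrences: 1

1


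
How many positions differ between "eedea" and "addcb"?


Comparing "eedea" and "addcb" position by position:
  Position 0: 'e' vs 'a' => DIFFER
  Position 1: 'e' vs 'd' => DIFFER
  Position 2: 'd' vs 'd' => same
  Position 3: 'e' vs 'c' => DIFFER
  Position 4: 'a' vs 'b' => DIFFER
Positions that differ: 4

4


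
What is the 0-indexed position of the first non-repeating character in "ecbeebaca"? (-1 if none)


Input: ecbeebaca
Character frequencies:
  'a': 2
  'b': 2
  'c': 2
  'e': 3
Scanning left to right for freq == 1:
  Position 0 ('e'): freq=3, skip
  Position 1 ('c'): freq=2, skip
  Position 2 ('b'): freq=2, skip
  Position 3 ('e'): freq=3, skip
  Position 4 ('e'): freq=3, skip
  Position 5 ('b'): freq=2, skip
  Position 6 ('a'): freq=2, skip
  Position 7 ('c'): freq=2, skip
  Position 8 ('a'): freq=2, skip
  No unique character found => answer = -1

-1


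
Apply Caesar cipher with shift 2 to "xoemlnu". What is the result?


Caesar cipher: shift "xoemlnu" by 2
  'x' (pos 23) + 2 = pos 25 = 'z'
  'o' (pos 14) + 2 = pos 16 = 'q'
  'e' (pos 4) + 2 = pos 6 = 'g'
  'm' (pos 12) + 2 = pos 14 = 'o'
  'l' (pos 11) + 2 = pos 13 = 'n'
  'n' (pos 13) + 2 = pos 15 = 'p'
  'u' (pos 20) + 2 = pos 22 = 'w'
Result: zqgonpw

zqgonpw


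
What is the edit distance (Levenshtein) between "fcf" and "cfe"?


Computing edit distance: "fcf" -> "cfe"
DP table:
           c    f    e
      0    1    2    3
  f   1    1    1    2
  c   2    1    2    2
  f   3    2    1    2
Edit distance = dp[3][3] = 2

2


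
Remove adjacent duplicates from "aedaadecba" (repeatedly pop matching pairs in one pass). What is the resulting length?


Input: aedaadecba
Stack-based adjacent duplicate removal:
  Read 'a': push. Stack: a
  Read 'e': push. Stack: ae
  Read 'd': push. Stack: aed
  Read 'a': push. Stack: aeda
  Read 'a': matches stack top 'a' => pop. Stack: aed
  Read 'd': matches stack top 'd' => pop. Stack: ae
  Read 'e': matches stack top 'e' => pop. Stack: a
  Read 'c': push. Stack: ac
  Read 'b': push. Stack: acb
  Read 'a': push. Stack: acba
Final stack: "acba" (length 4)

4


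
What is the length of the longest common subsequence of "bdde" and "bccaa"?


LCS of "bdde" and "bccaa"
DP table:
           b    c    c    a    a
      0    0    0    0    0    0
  b   0    1    1    1    1    1
  d   0    1    1    1    1    1
  d   0    1    1    1    1    1
  e   0    1    1    1    1    1
LCS length = dp[4][5] = 1

1


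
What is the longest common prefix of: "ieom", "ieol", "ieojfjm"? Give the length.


Words: ieom, ieol, ieojfjm
  Position 0: all 'i' => match
  Position 1: all 'e' => match
  Position 2: all 'o' => match
  Position 3: ('m', 'l', 'j') => mismatch, stop
LCP = "ieo" (length 3)

3


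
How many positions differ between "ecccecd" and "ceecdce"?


Comparing "ecccecd" and "ceecdce" position by position:
  Position 0: 'e' vs 'c' => DIFFER
  Position 1: 'c' vs 'e' => DIFFER
  Position 2: 'c' vs 'e' => DIFFER
  Position 3: 'c' vs 'c' => same
  Position 4: 'e' vs 'd' => DIFFER
  Position 5: 'c' vs 'c' => same
  Position 6: 'd' vs 'e' => DIFFER
Positions that differ: 5

5


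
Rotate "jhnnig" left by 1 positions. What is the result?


Input: "jhnnig", rotate left by 1
First 1 characters: "j"
Remaining characters: "hnnig"
Concatenate remaining + first: "hnnig" + "j" = "hnnigj"

hnnigj


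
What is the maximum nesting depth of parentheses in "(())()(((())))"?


Input: "(())()(((())))"
Tracking depth:
  Position 0 '(': depth becomes 1
  Position 1 '(': depth becomes 2
  Position 2 ')': depth becomes 1
  Position 3 ')': depth becomes 0
  Position 4 '(': depth becomes 1
  Position 5 ')': depth becomes 0
  Position 6 '(': depth becomes 1
  Position 7 '(': depth becomes 2
  Position 8 '(': depth becomes 3
  Position 9 '(': depth becomes 4
  Position 10 ')': depth becomes 3
  Position 11 ')': depth becomes 2
  Position 12 ')': depth becomes 1
  Position 13 ')': depth becomes 0
Maximum depth reached: 4

4


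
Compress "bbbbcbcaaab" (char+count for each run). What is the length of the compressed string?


Input: bbbbcbcaaab
Runs:
  'b' x 4 => "b4"
  'c' x 1 => "c1"
  'b' x 1 => "b1"
  'c' x 1 => "c1"
  'a' x 3 => "a3"
  'b' x 1 => "b1"
Compressed: "b4c1b1c1a3b1"
Compressed length: 12

12


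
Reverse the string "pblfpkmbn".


Input: pblfpkmbn
Reading characters right to left:
  Position 8: 'n'
  Position 7: 'b'
  Position 6: 'm'
  Position 5: 'k'
  Position 4: 'p'
  Position 3: 'f'
  Position 2: 'l'
  Position 1: 'b'
  Position 0: 'p'
Reversed: nbmkpflbp

nbmkpflbp


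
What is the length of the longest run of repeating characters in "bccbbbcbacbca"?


Input: "bccbbbcbacbca"
Scanning for longest run:
  Position 1 ('c'): new char, reset run to 1
  Position 2 ('c'): continues run of 'c', length=2
  Position 3 ('b'): new char, reset run to 1
  Position 4 ('b'): continues run of 'b', length=2
  Position 5 ('b'): continues run of 'b', length=3
  Position 6 ('c'): new char, reset run to 1
  Position 7 ('b'): new char, reset run to 1
  Position 8 ('a'): new char, reset run to 1
  Position 9 ('c'): new char, reset run to 1
  Position 10 ('b'): new char, reset run to 1
  Position 11 ('c'): new char, reset run to 1
  Position 12 ('a'): new char, reset run to 1
Longest run: 'b' with length 3

3


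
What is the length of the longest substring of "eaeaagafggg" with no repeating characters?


Input: "eaeaagafggg"
Sliding window (track last position of each char):
  Position 0 ('e'): window [0,0] length 1 -- new best
  Position 1 ('a'): window [0,1] length 2 -- new best
  Position 2 ('e'): repeat (last at 0), move window start to 1
  Position 2 ('e'): window [1,2] length 2
  Position 3 ('a'): repeat (last at 1), move window start to 2
  Position 3 ('a'): window [2,3] length 2
  Position 4 ('a'): repeat (last at 3), move window start to 4
  Position 4 ('a'): window [4,4] length 1
  Position 5 ('g'): window [4,5] length 2
  Position 6 ('a'): repeat (last at 4), move window start to 5
  Position 6 ('a'): window [5,6] length 2
  Position 7 ('f'): window [5,7] length 3 -- new best
  Position 8 ('g'): repeat (last at 5), move window start to 6
  Position 8 ('g'): window [6,8] length 3
  Position 9 ('g'): repeat (last at 8), move window start to 9
  Position 9 ('g'): window [9,9] length 1
  Position 10 ('g'): repeat (last at 9), move window start to 10
  Position 10 ('g'): window [10,10] length 1
Longest substring with no repeats: "gaf" with length 3

3


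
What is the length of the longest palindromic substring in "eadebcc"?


Input: "eadebcc"
Checking substrings for palindromes:
  [5:7] "cc" (len 2) => palindrome
Longest palindromic substring: "cc" with length 2

2


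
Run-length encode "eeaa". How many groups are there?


Input: eeaa
Scanning for consecutive runs:
  Group 1: 'e' x 2 (positions 0-1)
  Group 2: 'a' x 2 (positions 2-3)
Total groups: 2

2


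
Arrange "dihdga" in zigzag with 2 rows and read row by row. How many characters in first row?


Zigzag "dihdga" into 2 rows:
Placing characters:
  'd' => row 0
  'i' => row 1
  'h' => row 0
  'd' => row 1
  'g' => row 0
  'a' => row 1
Rows:
  Row 0: "dhg"
  Row 1: "ida"
First row length: 3

3


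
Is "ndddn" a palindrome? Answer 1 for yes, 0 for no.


Input: ndddn
Reversed: ndddn
  Compare pos 0 ('n') with pos 4 ('n'): match
  Compare pos 1 ('d') with pos 3 ('d'): match
Result: palindrome

1


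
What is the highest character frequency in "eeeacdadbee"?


Input: eeeacdadbee
Character counts:
  'a': 2
  'b': 1
  'c': 1
  'd': 2
  'e': 5
Maximum frequency: 5

5


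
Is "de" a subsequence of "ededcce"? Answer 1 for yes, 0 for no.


Check if "de" is a subsequence of "ededcce"
Greedy scan:
  Position 0 ('e'): no match needed
  Position 1 ('d'): matches sub[0] = 'd'
  Position 2 ('e'): matches sub[1] = 'e'
  Position 3 ('d'): no match needed
  Position 4 ('c'): no match needed
  Position 5 ('c'): no match needed
  Position 6 ('e'): no match needed
All 2 characters matched => is a subsequence

1


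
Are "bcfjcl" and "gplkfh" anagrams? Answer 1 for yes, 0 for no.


Strings: "bcfjcl", "gplkfh"
Sorted first:  bccfjl
Sorted second: fghklp
Differ at position 0: 'b' vs 'f' => not anagrams

0


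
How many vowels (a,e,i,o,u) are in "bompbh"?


Input: bompbh
Checking each character:
  'b' at position 0: consonant
  'o' at position 1: vowel (running total: 1)
  'm' at position 2: consonant
  'p' at position 3: consonant
  'b' at position 4: consonant
  'h' at position 5: consonant
Total vowels: 1

1


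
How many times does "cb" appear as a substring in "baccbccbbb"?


Searching for "cb" in "baccbccbbb"
Scanning each position:
  Position 0: "ba" => no
  Position 1: "ac" => no
  Position 2: "cc" => no
  Position 3: "cb" => MATCH
  Position 4: "bc" => no
  Position 5: "cc" => no
  Position 6: "cb" => MATCH
  Position 7: "bb" => no
  Position 8: "bb" => no
Total occurrences: 2

2


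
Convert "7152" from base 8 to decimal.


Input: "7152" in base 8
Positional expansion:
  Digit '7' (value 7) x 8^3 = 3584
  Digit '1' (value 1) x 8^2 = 64
  Digit '5' (value 5) x 8^1 = 40
  Digit '2' (value 2) x 8^0 = 2
Sum = 3690

3690


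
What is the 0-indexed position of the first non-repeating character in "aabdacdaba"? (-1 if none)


Input: aabdacdaba
Character frequencies:
  'a': 5
  'b': 2
  'c': 1
  'd': 2
Scanning left to right for freq == 1:
  Position 0 ('a'): freq=5, skip
  Position 1 ('a'): freq=5, skip
  Position 2 ('b'): freq=2, skip
  Position 3 ('d'): freq=2, skip
  Position 4 ('a'): freq=5, skip
  Position 5 ('c'): unique! => answer = 5

5


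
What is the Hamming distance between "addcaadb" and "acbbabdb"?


Comparing "addcaadb" and "acbbabdb" position by position:
  Position 0: 'a' vs 'a' => same
  Position 1: 'd' vs 'c' => differ
  Position 2: 'd' vs 'b' => differ
  Position 3: 'c' vs 'b' => differ
  Position 4: 'a' vs 'a' => same
  Position 5: 'a' vs 'b' => differ
  Position 6: 'd' vs 'd' => same
  Position 7: 'b' vs 'b' => same
Total differences (Hamming distance): 4

4


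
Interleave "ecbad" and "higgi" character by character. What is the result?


Interleaving "ecbad" and "higgi":
  Position 0: 'e' from first, 'h' from second => "eh"
  Position 1: 'c' from first, 'i' from second => "ci"
  Position 2: 'b' from first, 'g' from second => "bg"
  Position 3: 'a' from first, 'g' from second => "ag"
  Position 4: 'd' from first, 'i' from second => "di"
Result: ehcibgagdi

ehcibgagdi


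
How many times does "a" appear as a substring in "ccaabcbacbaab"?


Searching for "a" in "ccaabcbacbaab"
Scanning each position:
  Position 0: "c" => no
  Position 1: "c" => no
  Position 2: "a" => MATCH
  Position 3: "a" => MATCH
  Position 4: "b" => no
  Position 5: "c" => no
  Position 6: "b" => no
  Position 7: "a" => MATCH
  Position 8: "c" => no
  Position 9: "b" => no
  Position 10: "a" => MATCH
  Position 11: "a" => MATCH
  Position 12: "b" => no
Total occurrences: 5

5


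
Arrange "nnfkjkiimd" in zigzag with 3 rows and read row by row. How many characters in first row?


Zigzag "nnfkjkiimd" into 3 rows:
Placing characters:
  'n' => row 0
  'n' => row 1
  'f' => row 2
  'k' => row 1
  'j' => row 0
  'k' => row 1
  'i' => row 2
  'i' => row 1
  'm' => row 0
  'd' => row 1
Rows:
  Row 0: "njm"
  Row 1: "nkkid"
  Row 2: "fi"
First row length: 3

3


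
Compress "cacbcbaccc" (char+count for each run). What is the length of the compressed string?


Input: cacbcbaccc
Runs:
  'c' x 1 => "c1"
  'a' x 1 => "a1"
  'c' x 1 => "c1"
  'b' x 1 => "b1"
  'c' x 1 => "c1"
  'b' x 1 => "b1"
  'a' x 1 => "a1"
  'c' x 3 => "c3"
Compressed: "c1a1c1b1c1b1a1c3"
Compressed length: 16

16


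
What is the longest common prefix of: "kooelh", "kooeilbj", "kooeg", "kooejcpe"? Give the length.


Words: kooelh, kooeilbj, kooeg, kooejcpe
  Position 0: all 'k' => match
  Position 1: all 'o' => match
  Position 2: all 'o' => match
  Position 3: all 'e' => match
  Position 4: ('l', 'i', 'g', 'j') => mismatch, stop
LCP = "kooe" (length 4)

4


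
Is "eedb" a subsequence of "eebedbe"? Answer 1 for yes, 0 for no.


Check if "eedb" is a subsequence of "eebedbe"
Greedy scan:
  Position 0 ('e'): matches sub[0] = 'e'
  Position 1 ('e'): matches sub[1] = 'e'
  Position 2 ('b'): no match needed
  Position 3 ('e'): no match needed
  Position 4 ('d'): matches sub[2] = 'd'
  Position 5 ('b'): matches sub[3] = 'b'
  Position 6 ('e'): no match needed
All 4 characters matched => is a subsequence

1


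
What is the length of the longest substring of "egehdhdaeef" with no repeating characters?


Input: "egehdhdaeef"
Sliding window (track last position of each char):
  Position 0 ('e'): window [0,0] length 1 -- new best
  Position 1 ('g'): window [0,1] length 2 -- new best
  Position 2 ('e'): repeat (last at 0), move window start to 1
  Position 2 ('e'): window [1,2] length 2
  Position 3 ('h'): window [1,3] length 3 -- new best
  Position 4 ('d'): window [1,4] length 4 -- new best
  Position 5 ('h'): repeat (last at 3), move window start to 4
  Position 5 ('h'): window [4,5] length 2
  Position 6 ('d'): repeat (last at 4), move window start to 5
  Position 6 ('d'): window [5,6] length 2
  Position 7 ('a'): window [5,7] length 3
  Position 8 ('e'): window [5,8] length 4
  Position 9 ('e'): repeat (last at 8), move window start to 9
  Position 9 ('e'): window [9,9] length 1
  Position 10 ('f'): window [9,10] length 2
Longest substring with no repeats: "gehd" with length 4

4
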